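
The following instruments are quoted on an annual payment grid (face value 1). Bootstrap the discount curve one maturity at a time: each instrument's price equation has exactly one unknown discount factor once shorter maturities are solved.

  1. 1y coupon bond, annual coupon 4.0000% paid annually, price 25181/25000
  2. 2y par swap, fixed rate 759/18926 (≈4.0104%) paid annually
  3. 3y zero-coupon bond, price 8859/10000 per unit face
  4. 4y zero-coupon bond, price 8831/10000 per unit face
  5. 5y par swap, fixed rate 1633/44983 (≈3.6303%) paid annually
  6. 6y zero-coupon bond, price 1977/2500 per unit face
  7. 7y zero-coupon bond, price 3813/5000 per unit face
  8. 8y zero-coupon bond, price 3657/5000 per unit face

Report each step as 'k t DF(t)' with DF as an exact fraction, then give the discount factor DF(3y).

step 1 [1y] bond c/1=1/25: DF=(25181/25000 − 1/25·(0))/(1+1/25) = 1937/2000 ≈ 0.968500
step 2 [2y] swap r/1=759/18926: DF=(1 − 759/18926·(0.968500))/(1+759/18926) = 9241/10000 ≈ 0.924100
step 3 [3y] zero: DF = P = 8859/10000 ≈ 0.885900
step 4 [4y] zero: DF = P = 8831/10000 ≈ 0.883100
step 5 [5y] swap r/1=1633/44983: DF=(1 − 1633/44983·(0.968500+0.924100+0.885900+0.883100))/(1+1633/44983) = 8367/10000 ≈ 0.836700
step 6 [6y] zero: DF = P = 1977/2500 ≈ 0.790800
step 7 [7y] zero: DF = P = 3813/5000 ≈ 0.762600
step 8 [8y] zero: DF = P = 3657/5000 ≈ 0.731400

1 1 1937/2000
2 2 9241/10000
3 3 8859/10000
4 4 8831/10000
5 5 8367/10000
6 6 1977/2500
7 7 3813/5000
8 8 3657/5000
DF(3y) = 8859/10000 ≈ 0.885900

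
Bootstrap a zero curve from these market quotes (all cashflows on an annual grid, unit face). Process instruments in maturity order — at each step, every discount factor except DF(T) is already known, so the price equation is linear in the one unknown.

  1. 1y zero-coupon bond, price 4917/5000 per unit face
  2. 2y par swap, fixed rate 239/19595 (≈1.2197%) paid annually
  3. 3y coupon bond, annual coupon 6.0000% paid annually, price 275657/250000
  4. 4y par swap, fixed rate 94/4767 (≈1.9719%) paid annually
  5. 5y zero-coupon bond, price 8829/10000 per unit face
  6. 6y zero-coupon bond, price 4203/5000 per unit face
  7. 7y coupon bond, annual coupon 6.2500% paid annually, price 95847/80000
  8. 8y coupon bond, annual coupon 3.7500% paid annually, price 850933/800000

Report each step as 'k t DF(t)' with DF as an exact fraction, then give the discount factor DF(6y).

1 1 4917/5000
2 2 9761/10000
3 3 9293/10000
4 4 578/625
5 5 8829/10000
6 6 4203/5000
7 7 8019/10000
8 8 7961/10000
DF(6y) = 4203/5000 ≈ 0.840600

step 1 [1y] zero: DF = P = 4917/5000 ≈ 0.983400
step 2 [2y] swap r/1=239/19595: DF=(1 − 239/19595·(0.983400))/(1+239/19595) = 9761/10000 ≈ 0.976100
step 3 [3y] bond c/1=3/50: DF=(275657/250000 − 3/50·(0.983400+0.976100))/(1+3/50) = 9293/10000 ≈ 0.929300
step 4 [4y] swap r/1=94/4767: DF=(1 − 94/4767·(0.983400+0.976100+0.929300))/(1+94/4767) = 578/625 ≈ 0.924800
step 5 [5y] zero: DF = P = 8829/10000 ≈ 0.882900
step 6 [6y] zero: DF = P = 4203/5000 ≈ 0.840600
step 7 [7y] bond c/1=1/16: DF=(95847/80000 − 1/16·(0.983400+0.976100+0.929300+0.924800+0.882900+0.840600))/(1+1/16) = 8019/10000 ≈ 0.801900
step 8 [8y] bond c/1=3/80: DF=(850933/800000 − 3/80·(0.983400+0.976100+0.929300+0.924800+0.882900+0.840600+0.801900))/(1+3/80) = 7961/10000 ≈ 0.796100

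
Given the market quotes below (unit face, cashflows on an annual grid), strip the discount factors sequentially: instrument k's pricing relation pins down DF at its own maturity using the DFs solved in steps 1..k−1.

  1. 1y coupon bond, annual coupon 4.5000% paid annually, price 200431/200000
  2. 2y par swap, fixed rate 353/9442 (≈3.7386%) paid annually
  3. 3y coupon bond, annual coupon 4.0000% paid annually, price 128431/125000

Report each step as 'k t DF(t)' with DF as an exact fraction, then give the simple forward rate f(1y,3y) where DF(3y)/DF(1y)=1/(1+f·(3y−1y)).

1 1 959/1000
2 2 4647/5000
3 3 9153/10000
f(1y,3y) = ((959/1000)/(9153/10000) − 1)/(2) = 437/18306 ≈ 2.3872%

step 1 [1y] bond c/1=9/200: DF=(200431/200000 − 9/200·(0))/(1+9/200) = 959/1000 ≈ 0.959000
step 2 [2y] swap r/1=353/9442: DF=(1 − 353/9442·(0.959000))/(1+353/9442) = 4647/5000 ≈ 0.929400
step 3 [3y] bond c/1=1/25: DF=(128431/125000 − 1/25·(0.959000+0.929400))/(1+1/25) = 9153/10000 ≈ 0.915300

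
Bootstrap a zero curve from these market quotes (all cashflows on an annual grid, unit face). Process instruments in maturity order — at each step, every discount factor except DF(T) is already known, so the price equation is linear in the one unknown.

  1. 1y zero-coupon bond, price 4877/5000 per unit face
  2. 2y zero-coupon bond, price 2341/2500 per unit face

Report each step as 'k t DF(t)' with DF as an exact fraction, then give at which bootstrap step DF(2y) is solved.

step 1 [1y] zero: DF = P = 4877/5000 ≈ 0.975400
step 2 [2y] zero: DF = P = 2341/2500 ≈ 0.936400

1 1 4877/5000
2 2 2341/2500
DF(2y) is solved at step 2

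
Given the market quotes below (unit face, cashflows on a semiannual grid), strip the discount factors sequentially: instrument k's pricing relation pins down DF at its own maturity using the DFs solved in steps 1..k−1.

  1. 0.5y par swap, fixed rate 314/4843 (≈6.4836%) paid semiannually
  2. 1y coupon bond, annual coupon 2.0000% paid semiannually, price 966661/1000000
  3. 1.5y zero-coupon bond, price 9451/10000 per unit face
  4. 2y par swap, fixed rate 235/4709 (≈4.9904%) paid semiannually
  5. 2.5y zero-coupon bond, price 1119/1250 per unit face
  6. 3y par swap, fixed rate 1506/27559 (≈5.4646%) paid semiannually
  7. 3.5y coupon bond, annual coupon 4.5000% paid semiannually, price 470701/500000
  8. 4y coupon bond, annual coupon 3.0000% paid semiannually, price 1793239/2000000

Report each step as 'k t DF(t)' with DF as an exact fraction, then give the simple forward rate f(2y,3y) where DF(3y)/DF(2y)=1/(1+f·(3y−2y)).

step 1 [0.5y] swap r/2=157/4843: DF=(1 − 157/4843·(0))/(1+157/4843) = 4843/5000 ≈ 0.968600
step 2 [1y] bond c/2=1/100: DF=(966661/1000000 − 1/100·(0.968600))/(1+1/100) = 379/400 ≈ 0.947500
step 3 [1.5y] zero: DF = P = 9451/10000 ≈ 0.945100
step 4 [2y] swap r/2=235/9418: DF=(1 − 235/9418·(0.968600+0.947500+0.945100))/(1+235/9418) = 453/500 ≈ 0.906000
step 5 [2.5y] zero: DF = P = 1119/1250 ≈ 0.895200
step 6 [3y] swap r/2=753/27559: DF=(1 − 753/27559·(0.968600+0.947500+0.945100+0.906000+0.895200))/(1+753/27559) = 4247/5000 ≈ 0.849400
step 7 [3.5y] bond c/2=9/400: DF=(470701/500000 − 9/400·(0.968600+0.947500+0.945100+0.906000+0.895200+0.849400))/(1+9/400) = 3997/5000 ≈ 0.799400
step 8 [4y] bond c/2=3/200: DF=(1793239/2000000 − 3/200·(0.968600+0.947500+0.945100+0.906000+0.895200+0.849400+0.799400))/(1+3/200) = 7901/10000 ≈ 0.790100

1 1/2 4843/5000
2 1 379/400
3 3/2 9451/10000
4 2 453/500
5 5/2 1119/1250
6 3 4247/5000
7 7/2 3997/5000
8 4 7901/10000
f(2y,3y) = ((453/500)/(4247/5000) − 1)/(1) = 283/4247 ≈ 6.6635%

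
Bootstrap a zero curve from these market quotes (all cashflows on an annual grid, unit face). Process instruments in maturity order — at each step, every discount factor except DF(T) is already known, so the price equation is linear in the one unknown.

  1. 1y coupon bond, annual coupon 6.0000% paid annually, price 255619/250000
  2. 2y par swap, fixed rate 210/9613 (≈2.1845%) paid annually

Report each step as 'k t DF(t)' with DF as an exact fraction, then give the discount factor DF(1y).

1 1 4823/5000
2 2 479/500
DF(1y) = 4823/5000 ≈ 0.964600

step 1 [1y] bond c/1=3/50: DF=(255619/250000 − 3/50·(0))/(1+3/50) = 4823/5000 ≈ 0.964600
step 2 [2y] swap r/1=210/9613: DF=(1 − 210/9613·(0.964600))/(1+210/9613) = 479/500 ≈ 0.958000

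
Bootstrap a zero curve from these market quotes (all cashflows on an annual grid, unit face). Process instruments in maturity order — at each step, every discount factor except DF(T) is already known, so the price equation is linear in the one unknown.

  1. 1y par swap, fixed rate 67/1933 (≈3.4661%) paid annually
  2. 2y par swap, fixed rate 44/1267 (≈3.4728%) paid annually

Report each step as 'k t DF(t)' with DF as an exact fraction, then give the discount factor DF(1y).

step 1 [1y] swap r/1=67/1933: DF=(1 − 67/1933·(0))/(1+67/1933) = 1933/2000 ≈ 0.966500
step 2 [2y] swap r/1=44/1267: DF=(1 − 44/1267·(0.966500))/(1+44/1267) = 467/500 ≈ 0.934000

1 1 1933/2000
2 2 467/500
DF(1y) = 1933/2000 ≈ 0.966500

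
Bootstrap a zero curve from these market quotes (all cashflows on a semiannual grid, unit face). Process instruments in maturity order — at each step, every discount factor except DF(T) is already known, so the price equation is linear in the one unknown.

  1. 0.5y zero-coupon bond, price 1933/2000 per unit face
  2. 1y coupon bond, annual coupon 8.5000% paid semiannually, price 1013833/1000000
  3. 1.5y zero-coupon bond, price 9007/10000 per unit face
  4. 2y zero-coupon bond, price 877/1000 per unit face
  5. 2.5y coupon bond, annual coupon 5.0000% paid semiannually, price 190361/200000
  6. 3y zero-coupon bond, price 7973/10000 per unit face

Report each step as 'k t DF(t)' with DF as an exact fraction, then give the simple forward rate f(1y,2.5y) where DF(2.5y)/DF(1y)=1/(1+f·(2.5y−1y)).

step 1 [0.5y] zero: DF = P = 1933/2000 ≈ 0.966500
step 2 [1y] bond c/2=17/400: DF=(1013833/1000000 − 17/400·(0.966500))/(1+17/400) = 9331/10000 ≈ 0.933100
step 3 [1.5y] zero: DF = P = 9007/10000 ≈ 0.900700
step 4 [2y] zero: DF = P = 877/1000 ≈ 0.877000
step 5 [2.5y] bond c/2=1/40: DF=(190361/200000 − 1/40·(0.966500+0.933100+0.900700+0.877000))/(1+1/40) = 8389/10000 ≈ 0.838900
step 6 [3y] zero: DF = P = 7973/10000 ≈ 0.797300

1 1/2 1933/2000
2 1 9331/10000
3 3/2 9007/10000
4 2 877/1000
5 5/2 8389/10000
6 3 7973/10000
f(1y,2.5y) = ((9331/10000)/(8389/10000) − 1)/(3/2) = 628/8389 ≈ 7.4860%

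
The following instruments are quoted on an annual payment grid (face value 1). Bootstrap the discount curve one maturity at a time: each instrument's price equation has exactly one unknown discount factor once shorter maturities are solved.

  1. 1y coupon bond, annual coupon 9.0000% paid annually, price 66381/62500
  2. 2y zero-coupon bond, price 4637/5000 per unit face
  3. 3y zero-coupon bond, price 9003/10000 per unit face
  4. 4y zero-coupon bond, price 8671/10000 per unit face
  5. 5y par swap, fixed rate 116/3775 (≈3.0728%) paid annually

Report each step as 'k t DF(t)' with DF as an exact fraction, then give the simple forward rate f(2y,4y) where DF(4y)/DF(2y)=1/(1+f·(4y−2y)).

step 1 [1y] bond c/1=9/100: DF=(66381/62500 − 9/100·(0))/(1+9/100) = 609/625 ≈ 0.974400
step 2 [2y] zero: DF = P = 4637/5000 ≈ 0.927400
step 3 [3y] zero: DF = P = 9003/10000 ≈ 0.900300
step 4 [4y] zero: DF = P = 8671/10000 ≈ 0.867100
step 5 [5y] swap r/1=116/3775: DF=(1 − 116/3775·(0.974400+0.927400+0.900300+0.867100))/(1+116/3775) = 538/625 ≈ 0.860800

1 1 609/625
2 2 4637/5000
3 3 9003/10000
4 4 8671/10000
5 5 538/625
f(2y,4y) = ((4637/5000)/(8671/10000) − 1)/(2) = 603/17342 ≈ 3.4771%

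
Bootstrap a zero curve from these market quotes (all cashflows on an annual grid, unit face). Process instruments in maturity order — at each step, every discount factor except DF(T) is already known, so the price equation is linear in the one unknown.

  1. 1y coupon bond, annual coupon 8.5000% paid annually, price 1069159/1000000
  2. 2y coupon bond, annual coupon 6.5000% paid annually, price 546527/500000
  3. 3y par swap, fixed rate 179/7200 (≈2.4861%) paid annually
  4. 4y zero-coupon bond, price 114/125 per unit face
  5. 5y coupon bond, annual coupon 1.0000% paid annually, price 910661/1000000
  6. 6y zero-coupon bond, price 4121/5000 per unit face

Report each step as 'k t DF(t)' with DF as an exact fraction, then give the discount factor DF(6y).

step 1 [1y] bond c/1=17/200: DF=(1069159/1000000 − 17/200·(0))/(1+17/200) = 4927/5000 ≈ 0.985400
step 2 [2y] bond c/1=13/200: DF=(546527/500000 − 13/200·(0.985400))/(1+13/200) = 4831/5000 ≈ 0.966200
step 3 [3y] swap r/1=179/7200: DF=(1 − 179/7200·(0.985400+0.966200))/(1+179/7200) = 2321/2500 ≈ 0.928400
step 4 [4y] zero: DF = P = 114/125 ≈ 0.912000
step 5 [5y] bond c/1=1/100: DF=(910661/1000000 − 1/100·(0.985400+0.966200+0.928400+0.912000))/(1+1/100) = 8641/10000 ≈ 0.864100
step 6 [6y] zero: DF = P = 4121/5000 ≈ 0.824200

1 1 4927/5000
2 2 4831/5000
3 3 2321/2500
4 4 114/125
5 5 8641/10000
6 6 4121/5000
DF(6y) = 4121/5000 ≈ 0.824200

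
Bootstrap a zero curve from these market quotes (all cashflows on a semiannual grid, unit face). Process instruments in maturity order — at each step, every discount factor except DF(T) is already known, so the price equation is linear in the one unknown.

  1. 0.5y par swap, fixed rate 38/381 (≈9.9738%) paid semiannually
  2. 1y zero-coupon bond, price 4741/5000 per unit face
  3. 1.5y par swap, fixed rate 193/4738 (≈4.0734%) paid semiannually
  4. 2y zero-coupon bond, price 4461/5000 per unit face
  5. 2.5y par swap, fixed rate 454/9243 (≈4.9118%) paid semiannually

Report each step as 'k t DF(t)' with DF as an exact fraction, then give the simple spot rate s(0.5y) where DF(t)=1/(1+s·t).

1 1/2 381/400
2 1 4741/5000
3 3/2 9421/10000
4 2 4461/5000
5 5/2 1773/2000
s(0.5y) = (1/(381/400) − 1)/(1/2) = 38/381 ≈ 9.9738%

step 1 [0.5y] swap r/2=19/381: DF=(1 − 19/381·(0))/(1+19/381) = 381/400 ≈ 0.952500
step 2 [1y] zero: DF = P = 4741/5000 ≈ 0.948200
step 3 [1.5y] swap r/2=193/9476: DF=(1 − 193/9476·(0.952500+0.948200))/(1+193/9476) = 9421/10000 ≈ 0.942100
step 4 [2y] zero: DF = P = 4461/5000 ≈ 0.892200
step 5 [2.5y] swap r/2=227/9243: DF=(1 − 227/9243·(0.952500+0.948200+0.942100+0.892200))/(1+227/9243) = 1773/2000 ≈ 0.886500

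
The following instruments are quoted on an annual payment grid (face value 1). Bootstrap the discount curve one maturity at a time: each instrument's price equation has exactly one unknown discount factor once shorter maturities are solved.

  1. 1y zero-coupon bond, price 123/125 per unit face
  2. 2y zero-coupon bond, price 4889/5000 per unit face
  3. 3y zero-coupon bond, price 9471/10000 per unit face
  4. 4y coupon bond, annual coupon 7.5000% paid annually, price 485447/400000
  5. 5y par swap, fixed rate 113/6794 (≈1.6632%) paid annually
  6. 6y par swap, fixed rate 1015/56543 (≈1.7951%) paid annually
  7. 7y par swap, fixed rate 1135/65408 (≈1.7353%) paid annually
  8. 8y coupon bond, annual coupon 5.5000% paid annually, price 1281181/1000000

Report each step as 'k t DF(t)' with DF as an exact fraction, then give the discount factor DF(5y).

step 1 [1y] zero: DF = P = 123/125 ≈ 0.984000
step 2 [2y] zero: DF = P = 4889/5000 ≈ 0.977800
step 3 [3y] zero: DF = P = 9471/10000 ≈ 0.947100
step 4 [4y] bond c/1=3/40: DF=(485447/400000 − 3/40·(0.984000+0.977800+0.947100))/(1+3/40) = 463/500 ≈ 0.926000
step 5 [5y] swap r/1=113/6794: DF=(1 − 113/6794·(0.984000+0.977800+0.947100+0.926000))/(1+113/6794) = 9209/10000 ≈ 0.920900
step 6 [6y] swap r/1=1015/56543: DF=(1 − 1015/56543·(0.984000+0.977800+0.947100+0.926000+0.920900))/(1+1015/56543) = 1797/2000 ≈ 0.898500
step 7 [7y] swap r/1=1135/65408: DF=(1 − 1135/65408·(0.984000+0.977800+0.947100+0.926000+0.920900+0.898500))/(1+1135/65408) = 1773/2000 ≈ 0.886500
step 8 [8y] bond c/1=11/200: DF=(1281181/1000000 − 11/200·(0.984000+0.977800+0.947100+0.926000+0.920900+0.898500+0.886500))/(1+11/200) = 4367/5000 ≈ 0.873400

1 1 123/125
2 2 4889/5000
3 3 9471/10000
4 4 463/500
5 5 9209/10000
6 6 1797/2000
7 7 1773/2000
8 8 4367/5000
DF(5y) = 9209/10000 ≈ 0.920900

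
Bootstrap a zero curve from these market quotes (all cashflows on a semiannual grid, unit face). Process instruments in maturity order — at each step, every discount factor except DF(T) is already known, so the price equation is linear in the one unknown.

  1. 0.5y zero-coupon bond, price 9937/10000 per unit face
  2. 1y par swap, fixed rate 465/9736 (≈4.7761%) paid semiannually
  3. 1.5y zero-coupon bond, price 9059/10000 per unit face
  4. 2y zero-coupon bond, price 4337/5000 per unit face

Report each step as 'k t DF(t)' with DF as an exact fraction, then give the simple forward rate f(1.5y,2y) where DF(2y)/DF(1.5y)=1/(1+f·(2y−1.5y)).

1 1/2 9937/10000
2 1 1907/2000
3 3/2 9059/10000
4 2 4337/5000
f(1.5y,2y) = ((9059/10000)/(4337/5000) − 1)/(1/2) = 385/4337 ≈ 8.8771%

step 1 [0.5y] zero: DF = P = 9937/10000 ≈ 0.993700
step 2 [1y] swap r/2=465/19472: DF=(1 − 465/19472·(0.993700))/(1+465/19472) = 1907/2000 ≈ 0.953500
step 3 [1.5y] zero: DF = P = 9059/10000 ≈ 0.905900
step 4 [2y] zero: DF = P = 4337/5000 ≈ 0.867400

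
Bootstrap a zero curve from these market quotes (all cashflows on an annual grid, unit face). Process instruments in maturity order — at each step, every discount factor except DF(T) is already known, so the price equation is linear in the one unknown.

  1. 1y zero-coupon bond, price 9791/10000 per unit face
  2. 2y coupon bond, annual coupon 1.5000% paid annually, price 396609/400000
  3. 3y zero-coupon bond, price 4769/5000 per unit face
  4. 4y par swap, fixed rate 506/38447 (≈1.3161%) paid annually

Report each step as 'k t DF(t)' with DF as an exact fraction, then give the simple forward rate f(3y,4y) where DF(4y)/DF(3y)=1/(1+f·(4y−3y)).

1 1 9791/10000
2 2 1203/1250
3 3 4769/5000
4 4 4747/5000
f(3y,4y) = ((4769/5000)/(4747/5000) − 1)/(1) = 22/4747 ≈ 0.4635%

step 1 [1y] zero: DF = P = 9791/10000 ≈ 0.979100
step 2 [2y] bond c/1=3/200: DF=(396609/400000 − 3/200·(0.979100))/(1+3/200) = 1203/1250 ≈ 0.962400
step 3 [3y] zero: DF = P = 4769/5000 ≈ 0.953800
step 4 [4y] swap r/1=506/38447: DF=(1 − 506/38447·(0.979100+0.962400+0.953800))/(1+506/38447) = 4747/5000 ≈ 0.949400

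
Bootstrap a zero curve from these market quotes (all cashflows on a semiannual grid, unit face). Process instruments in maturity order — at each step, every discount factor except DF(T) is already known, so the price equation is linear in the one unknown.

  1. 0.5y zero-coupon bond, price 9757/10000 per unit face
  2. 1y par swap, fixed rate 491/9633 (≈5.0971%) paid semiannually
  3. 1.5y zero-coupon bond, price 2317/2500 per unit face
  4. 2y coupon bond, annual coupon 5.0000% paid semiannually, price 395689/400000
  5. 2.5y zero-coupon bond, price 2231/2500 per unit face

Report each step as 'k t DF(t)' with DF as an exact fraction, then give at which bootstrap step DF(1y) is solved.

1 1/2 9757/10000
2 1 9509/10000
3 3/2 2317/2500
4 2 1791/2000
5 5/2 2231/2500
DF(1y) is solved at step 2

step 1 [0.5y] zero: DF = P = 9757/10000 ≈ 0.975700
step 2 [1y] swap r/2=491/19266: DF=(1 − 491/19266·(0.975700))/(1+491/19266) = 9509/10000 ≈ 0.950900
step 3 [1.5y] zero: DF = P = 2317/2500 ≈ 0.926800
step 4 [2y] bond c/2=1/40: DF=(395689/400000 − 1/40·(0.975700+0.950900+0.926800))/(1+1/40) = 1791/2000 ≈ 0.895500
step 5 [2.5y] zero: DF = P = 2231/2500 ≈ 0.892400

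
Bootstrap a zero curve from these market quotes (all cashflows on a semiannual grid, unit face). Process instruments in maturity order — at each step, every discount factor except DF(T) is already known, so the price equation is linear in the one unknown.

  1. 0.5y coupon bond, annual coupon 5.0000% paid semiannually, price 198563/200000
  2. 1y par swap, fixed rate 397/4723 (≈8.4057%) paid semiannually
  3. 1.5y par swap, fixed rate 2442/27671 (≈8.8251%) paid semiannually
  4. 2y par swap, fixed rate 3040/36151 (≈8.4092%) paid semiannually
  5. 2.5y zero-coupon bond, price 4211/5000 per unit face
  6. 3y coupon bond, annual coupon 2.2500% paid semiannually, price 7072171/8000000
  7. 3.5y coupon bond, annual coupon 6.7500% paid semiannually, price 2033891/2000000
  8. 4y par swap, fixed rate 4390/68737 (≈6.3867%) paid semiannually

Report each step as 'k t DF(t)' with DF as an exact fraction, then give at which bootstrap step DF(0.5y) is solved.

1 1/2 4843/5000
2 1 4603/5000
3 3/2 8779/10000
4 2 106/125
5 5/2 4211/5000
6 3 4123/5000
7 7/2 8113/10000
8 4 1561/2000
DF(0.5y) is solved at step 1

step 1 [0.5y] bond c/2=1/40: DF=(198563/200000 − 1/40·(0))/(1+1/40) = 4843/5000 ≈ 0.968600
step 2 [1y] swap r/2=397/9446: DF=(1 − 397/9446·(0.968600))/(1+397/9446) = 4603/5000 ≈ 0.920600
step 3 [1.5y] swap r/2=1221/27671: DF=(1 − 1221/27671·(0.968600+0.920600))/(1+1221/27671) = 8779/10000 ≈ 0.877900
step 4 [2y] swap r/2=1520/36151: DF=(1 − 1520/36151·(0.968600+0.920600+0.877900))/(1+1520/36151) = 106/125 ≈ 0.848000
step 5 [2.5y] zero: DF = P = 4211/5000 ≈ 0.842200
step 6 [3y] bond c/2=9/800: DF=(7072171/8000000 − 9/800·(0.968600+0.920600+0.877900+0.848000+0.842200))/(1+9/800) = 4123/5000 ≈ 0.824600
step 7 [3.5y] bond c/2=27/800: DF=(2033891/2000000 − 27/800·(0.968600+0.920600+0.877900+0.848000+0.842200+0.824600))/(1+27/800) = 8113/10000 ≈ 0.811300
step 8 [4y] swap r/2=2195/68737: DF=(1 − 2195/68737·(0.968600+0.920600+0.877900+0.848000+0.842200+0.824600+0.811300))/(1+2195/68737) = 1561/2000 ≈ 0.780500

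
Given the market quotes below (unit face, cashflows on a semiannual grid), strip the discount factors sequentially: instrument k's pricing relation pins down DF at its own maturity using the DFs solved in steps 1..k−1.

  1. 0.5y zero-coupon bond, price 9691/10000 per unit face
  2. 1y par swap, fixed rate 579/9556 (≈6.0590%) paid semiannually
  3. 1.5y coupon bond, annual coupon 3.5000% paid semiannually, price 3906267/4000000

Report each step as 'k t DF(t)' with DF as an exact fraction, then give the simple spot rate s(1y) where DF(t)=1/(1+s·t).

step 1 [0.5y] zero: DF = P = 9691/10000 ≈ 0.969100
step 2 [1y] swap r/2=579/19112: DF=(1 − 579/19112·(0.969100))/(1+579/19112) = 9421/10000 ≈ 0.942100
step 3 [1.5y] bond c/2=7/400: DF=(3906267/4000000 − 7/400·(0.969100+0.942100))/(1+7/400) = 9269/10000 ≈ 0.926900

1 1/2 9691/10000
2 1 9421/10000
3 3/2 9269/10000
s(1y) = (1/(9421/10000) − 1)/(1) = 579/9421 ≈ 6.1458%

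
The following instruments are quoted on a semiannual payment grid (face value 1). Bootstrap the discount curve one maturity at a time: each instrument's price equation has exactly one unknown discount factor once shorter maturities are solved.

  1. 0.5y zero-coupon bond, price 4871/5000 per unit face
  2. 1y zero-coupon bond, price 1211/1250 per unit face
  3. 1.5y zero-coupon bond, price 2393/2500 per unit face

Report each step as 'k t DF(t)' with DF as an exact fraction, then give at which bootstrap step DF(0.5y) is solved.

1 1/2 4871/5000
2 1 1211/1250
3 3/2 2393/2500
DF(0.5y) is solved at step 1

step 1 [0.5y] zero: DF = P = 4871/5000 ≈ 0.974200
step 2 [1y] zero: DF = P = 1211/1250 ≈ 0.968800
step 3 [1.5y] zero: DF = P = 2393/2500 ≈ 0.957200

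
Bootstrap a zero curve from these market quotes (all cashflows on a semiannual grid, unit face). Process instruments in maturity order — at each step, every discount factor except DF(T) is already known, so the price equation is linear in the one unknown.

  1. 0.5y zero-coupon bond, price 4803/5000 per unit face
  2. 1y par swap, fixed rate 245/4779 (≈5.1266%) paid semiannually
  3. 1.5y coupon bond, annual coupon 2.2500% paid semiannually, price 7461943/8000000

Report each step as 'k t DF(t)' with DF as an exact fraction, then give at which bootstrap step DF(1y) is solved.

step 1 [0.5y] zero: DF = P = 4803/5000 ≈ 0.960600
step 2 [1y] swap r/2=245/9558: DF=(1 − 245/9558·(0.960600))/(1+245/9558) = 951/1000 ≈ 0.951000
step 3 [1.5y] bond c/2=9/800: DF=(7461943/8000000 − 9/800·(0.960600+0.951000))/(1+9/800) = 9011/10000 ≈ 0.901100

1 1/2 4803/5000
2 1 951/1000
3 3/2 9011/10000
DF(1y) is solved at step 2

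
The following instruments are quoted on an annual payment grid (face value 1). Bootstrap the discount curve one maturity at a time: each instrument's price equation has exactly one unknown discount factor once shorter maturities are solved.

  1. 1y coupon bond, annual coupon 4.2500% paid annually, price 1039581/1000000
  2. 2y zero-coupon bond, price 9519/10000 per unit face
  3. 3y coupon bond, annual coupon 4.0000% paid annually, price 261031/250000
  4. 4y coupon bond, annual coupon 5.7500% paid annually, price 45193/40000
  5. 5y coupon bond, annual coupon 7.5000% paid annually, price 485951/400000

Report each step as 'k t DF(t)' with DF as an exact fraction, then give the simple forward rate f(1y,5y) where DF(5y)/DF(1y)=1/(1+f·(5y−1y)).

1 1 2493/2500
2 2 9519/10000
3 3 929/1000
4 4 9119/10000
5 5 8657/10000
f(1y,5y) = ((2493/2500)/(8657/10000) − 1)/(4) = 1315/34628 ≈ 3.7975%

step 1 [1y] bond c/1=17/400: DF=(1039581/1000000 − 17/400·(0))/(1+17/400) = 2493/2500 ≈ 0.997200
step 2 [2y] zero: DF = P = 9519/10000 ≈ 0.951900
step 3 [3y] bond c/1=1/25: DF=(261031/250000 − 1/25·(0.997200+0.951900))/(1+1/25) = 929/1000 ≈ 0.929000
step 4 [4y] bond c/1=23/400: DF=(45193/40000 − 23/400·(0.997200+0.951900+0.929000))/(1+23/400) = 9119/10000 ≈ 0.911900
step 5 [5y] bond c/1=3/40: DF=(485951/400000 − 3/40·(0.997200+0.951900+0.929000+0.911900))/(1+3/40) = 8657/10000 ≈ 0.865700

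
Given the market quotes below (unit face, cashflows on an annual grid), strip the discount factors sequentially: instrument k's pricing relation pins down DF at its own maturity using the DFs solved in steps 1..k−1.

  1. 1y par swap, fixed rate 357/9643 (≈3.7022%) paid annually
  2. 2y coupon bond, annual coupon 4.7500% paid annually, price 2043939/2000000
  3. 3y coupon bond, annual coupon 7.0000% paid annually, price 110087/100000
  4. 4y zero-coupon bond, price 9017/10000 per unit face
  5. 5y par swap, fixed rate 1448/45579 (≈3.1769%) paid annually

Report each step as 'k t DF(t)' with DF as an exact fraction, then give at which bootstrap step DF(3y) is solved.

1 1 9643/10000
2 2 9319/10000
3 3 1131/1250
4 4 9017/10000
5 5 1069/1250
DF(3y) is solved at step 3

step 1 [1y] swap r/1=357/9643: DF=(1 − 357/9643·(0))/(1+357/9643) = 9643/10000 ≈ 0.964300
step 2 [2y] bond c/1=19/400: DF=(2043939/2000000 − 19/400·(0.964300))/(1+19/400) = 9319/10000 ≈ 0.931900
step 3 [3y] bond c/1=7/100: DF=(110087/100000 − 7/100·(0.964300+0.931900))/(1+7/100) = 1131/1250 ≈ 0.904800
step 4 [4y] zero: DF = P = 9017/10000 ≈ 0.901700
step 5 [5y] swap r/1=1448/45579: DF=(1 − 1448/45579·(0.964300+0.931900+0.904800+0.901700))/(1+1448/45579) = 1069/1250 ≈ 0.855200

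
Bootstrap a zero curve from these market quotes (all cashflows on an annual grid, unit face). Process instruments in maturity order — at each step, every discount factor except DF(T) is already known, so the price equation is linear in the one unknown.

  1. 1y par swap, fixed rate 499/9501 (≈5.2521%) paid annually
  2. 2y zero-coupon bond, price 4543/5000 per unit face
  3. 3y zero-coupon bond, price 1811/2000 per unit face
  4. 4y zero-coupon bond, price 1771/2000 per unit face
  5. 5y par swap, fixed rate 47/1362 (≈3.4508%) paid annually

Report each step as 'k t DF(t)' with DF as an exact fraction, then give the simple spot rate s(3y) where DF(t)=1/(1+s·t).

step 1 [1y] swap r/1=499/9501: DF=(1 − 499/9501·(0))/(1+499/9501) = 9501/10000 ≈ 0.950100
step 2 [2y] zero: DF = P = 4543/5000 ≈ 0.908600
step 3 [3y] zero: DF = P = 1811/2000 ≈ 0.905500
step 4 [4y] zero: DF = P = 1771/2000 ≈ 0.885500
step 5 [5y] swap r/1=47/1362: DF=(1 − 47/1362·(0.950100+0.908600+0.905500+0.885500))/(1+47/1362) = 8449/10000 ≈ 0.844900

1 1 9501/10000
2 2 4543/5000
3 3 1811/2000
4 4 1771/2000
5 5 8449/10000
s(3y) = (1/(1811/2000) − 1)/(3) = 63/1811 ≈ 3.4787%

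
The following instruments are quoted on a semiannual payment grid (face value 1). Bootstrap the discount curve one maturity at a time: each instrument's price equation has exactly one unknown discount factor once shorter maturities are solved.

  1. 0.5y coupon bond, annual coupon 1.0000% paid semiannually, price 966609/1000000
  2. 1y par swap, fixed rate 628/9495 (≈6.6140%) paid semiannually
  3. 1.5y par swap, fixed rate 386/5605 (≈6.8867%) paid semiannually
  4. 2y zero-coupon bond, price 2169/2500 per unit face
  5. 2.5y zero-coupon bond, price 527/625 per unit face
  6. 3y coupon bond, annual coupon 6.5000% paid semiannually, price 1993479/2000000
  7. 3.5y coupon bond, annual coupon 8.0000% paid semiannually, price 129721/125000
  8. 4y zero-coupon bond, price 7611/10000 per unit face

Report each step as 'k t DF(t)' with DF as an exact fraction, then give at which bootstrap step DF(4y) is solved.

1 1/2 4809/5000
2 1 2343/2500
3 3/2 1807/2000
4 2 2169/2500
5 5/2 527/625
6 3 8233/10000
7 7/2 3963/5000
8 4 7611/10000
DF(4y) is solved at step 8

step 1 [0.5y] bond c/2=1/200: DF=(966609/1000000 − 1/200·(0))/(1+1/200) = 4809/5000 ≈ 0.961800
step 2 [1y] swap r/2=314/9495: DF=(1 − 314/9495·(0.961800))/(1+314/9495) = 2343/2500 ≈ 0.937200
step 3 [1.5y] swap r/2=193/5605: DF=(1 − 193/5605·(0.961800+0.937200))/(1+193/5605) = 1807/2000 ≈ 0.903500
step 4 [2y] zero: DF = P = 2169/2500 ≈ 0.867600
step 5 [2.5y] zero: DF = P = 527/625 ≈ 0.843200
step 6 [3y] bond c/2=13/400: DF=(1993479/2000000 − 13/400·(0.961800+0.937200+0.903500+0.867600+0.843200))/(1+13/400) = 8233/10000 ≈ 0.823300
step 7 [3.5y] bond c/2=1/25: DF=(129721/125000 − 1/25·(0.961800+0.937200+0.903500+0.867600+0.843200+0.823300))/(1+1/25) = 3963/5000 ≈ 0.792600
step 8 [4y] zero: DF = P = 7611/10000 ≈ 0.761100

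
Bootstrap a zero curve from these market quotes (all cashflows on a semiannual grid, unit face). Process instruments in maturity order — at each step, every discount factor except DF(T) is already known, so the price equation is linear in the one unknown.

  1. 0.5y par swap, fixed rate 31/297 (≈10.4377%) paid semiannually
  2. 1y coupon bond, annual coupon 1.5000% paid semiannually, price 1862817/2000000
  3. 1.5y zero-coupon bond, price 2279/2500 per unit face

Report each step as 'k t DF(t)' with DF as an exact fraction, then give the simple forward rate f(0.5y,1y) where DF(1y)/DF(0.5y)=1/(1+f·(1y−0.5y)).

1 1/2 594/625
2 1 4587/5000
3 3/2 2279/2500
f(0.5y,1y) = ((594/625)/(4587/5000) − 1)/(1/2) = 10/139 ≈ 7.1942%

step 1 [0.5y] swap r/2=31/594: DF=(1 − 31/594·(0))/(1+31/594) = 594/625 ≈ 0.950400
step 2 [1y] bond c/2=3/400: DF=(1862817/2000000 − 3/400·(0.950400))/(1+3/400) = 4587/5000 ≈ 0.917400
step 3 [1.5y] zero: DF = P = 2279/2500 ≈ 0.911600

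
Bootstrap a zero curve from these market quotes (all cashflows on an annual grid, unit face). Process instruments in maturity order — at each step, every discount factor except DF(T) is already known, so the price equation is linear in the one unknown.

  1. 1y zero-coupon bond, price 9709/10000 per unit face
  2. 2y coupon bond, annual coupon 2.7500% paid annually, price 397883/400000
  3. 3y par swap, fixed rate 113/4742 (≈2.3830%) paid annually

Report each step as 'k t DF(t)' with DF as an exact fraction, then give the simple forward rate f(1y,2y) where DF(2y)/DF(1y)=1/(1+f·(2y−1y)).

1 1 9709/10000
2 2 9421/10000
3 3 4661/5000
f(1y,2y) = ((9709/10000)/(9421/10000) − 1)/(1) = 288/9421 ≈ 3.0570%

step 1 [1y] zero: DF = P = 9709/10000 ≈ 0.970900
step 2 [2y] bond c/1=11/400: DF=(397883/400000 − 11/400·(0.970900))/(1+11/400) = 9421/10000 ≈ 0.942100
step 3 [3y] swap r/1=113/4742: DF=(1 − 113/4742·(0.970900+0.942100))/(1+113/4742) = 4661/5000 ≈ 0.932200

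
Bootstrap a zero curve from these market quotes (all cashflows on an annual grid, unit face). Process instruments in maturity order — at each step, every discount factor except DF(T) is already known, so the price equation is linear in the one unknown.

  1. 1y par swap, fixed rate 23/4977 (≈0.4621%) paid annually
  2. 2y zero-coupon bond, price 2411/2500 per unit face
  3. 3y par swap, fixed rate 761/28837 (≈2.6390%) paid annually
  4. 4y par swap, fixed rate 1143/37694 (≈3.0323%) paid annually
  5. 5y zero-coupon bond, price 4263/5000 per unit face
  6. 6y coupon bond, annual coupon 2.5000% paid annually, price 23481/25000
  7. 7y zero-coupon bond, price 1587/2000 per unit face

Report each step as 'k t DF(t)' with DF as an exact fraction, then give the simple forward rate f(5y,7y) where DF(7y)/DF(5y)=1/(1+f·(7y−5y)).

step 1 [1y] swap r/1=23/4977: DF=(1 − 23/4977·(0))/(1+23/4977) = 4977/5000 ≈ 0.995400
step 2 [2y] zero: DF = P = 2411/2500 ≈ 0.964400
step 3 [3y] swap r/1=761/28837: DF=(1 − 761/28837·(0.995400+0.964400))/(1+761/28837) = 9239/10000 ≈ 0.923900
step 4 [4y] swap r/1=1143/37694: DF=(1 − 1143/37694·(0.995400+0.964400+0.923900))/(1+1143/37694) = 8857/10000 ≈ 0.885700
step 5 [5y] zero: DF = P = 4263/5000 ≈ 0.852600
step 6 [6y] bond c/1=1/40: DF=(23481/25000 − 1/40·(0.995400+0.964400+0.923900+0.885700+0.852600))/(1+1/40) = 2009/2500 ≈ 0.803600
step 7 [7y] zero: DF = P = 1587/2000 ≈ 0.793500

1 1 4977/5000
2 2 2411/2500
3 3 9239/10000
4 4 8857/10000
5 5 4263/5000
6 6 2009/2500
7 7 1587/2000
f(5y,7y) = ((4263/5000)/(1587/2000) − 1)/(2) = 197/5290 ≈ 3.7240%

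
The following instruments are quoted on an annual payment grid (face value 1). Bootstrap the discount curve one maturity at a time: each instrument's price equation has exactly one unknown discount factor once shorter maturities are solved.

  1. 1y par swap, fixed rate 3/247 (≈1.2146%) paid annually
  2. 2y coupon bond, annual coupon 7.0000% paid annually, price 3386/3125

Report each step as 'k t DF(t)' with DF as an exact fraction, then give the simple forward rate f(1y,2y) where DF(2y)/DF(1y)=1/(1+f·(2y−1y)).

step 1 [1y] swap r/1=3/247: DF=(1 − 3/247·(0))/(1+3/247) = 247/250 ≈ 0.988000
step 2 [2y] bond c/1=7/100: DF=(3386/3125 − 7/100·(0.988000))/(1+7/100) = 237/250 ≈ 0.948000

1 1 247/250
2 2 237/250
f(1y,2y) = ((247/250)/(237/250) − 1)/(1) = 10/237 ≈ 4.2194%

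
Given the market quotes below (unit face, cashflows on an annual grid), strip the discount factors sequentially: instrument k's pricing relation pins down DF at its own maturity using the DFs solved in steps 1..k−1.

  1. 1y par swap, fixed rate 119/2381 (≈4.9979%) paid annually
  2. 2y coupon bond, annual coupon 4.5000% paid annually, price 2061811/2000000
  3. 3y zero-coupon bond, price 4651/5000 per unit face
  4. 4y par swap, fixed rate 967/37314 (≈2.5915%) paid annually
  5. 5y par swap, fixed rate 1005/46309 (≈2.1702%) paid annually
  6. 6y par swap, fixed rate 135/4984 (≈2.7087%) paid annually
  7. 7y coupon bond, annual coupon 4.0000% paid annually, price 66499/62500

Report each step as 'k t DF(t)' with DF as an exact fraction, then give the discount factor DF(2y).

step 1 [1y] swap r/1=119/2381: DF=(1 − 119/2381·(0))/(1+119/2381) = 2381/2500 ≈ 0.952400
step 2 [2y] bond c/1=9/200: DF=(2061811/2000000 − 9/200·(0.952400))/(1+9/200) = 1891/2000 ≈ 0.945500
step 3 [3y] zero: DF = P = 4651/5000 ≈ 0.930200
step 4 [4y] swap r/1=967/37314: DF=(1 − 967/37314·(0.952400+0.945500+0.930200))/(1+967/37314) = 9033/10000 ≈ 0.903300
step 5 [5y] swap r/1=1005/46309: DF=(1 − 1005/46309·(0.952400+0.945500+0.930200+0.903300))/(1+1005/46309) = 1799/2000 ≈ 0.899500
step 6 [6y] swap r/1=135/4984: DF=(1 − 135/4984·(0.952400+0.945500+0.930200+0.903300+0.899500))/(1+135/4984) = 1703/2000 ≈ 0.851500
step 7 [7y] bond c/1=1/25: DF=(66499/62500 − 1/25·(0.952400+0.945500+0.930200+0.903300+0.899500+0.851500))/(1+1/25) = 4061/5000 ≈ 0.812200

1 1 2381/2500
2 2 1891/2000
3 3 4651/5000
4 4 9033/10000
5 5 1799/2000
6 6 1703/2000
7 7 4061/5000
DF(2y) = 1891/2000 ≈ 0.945500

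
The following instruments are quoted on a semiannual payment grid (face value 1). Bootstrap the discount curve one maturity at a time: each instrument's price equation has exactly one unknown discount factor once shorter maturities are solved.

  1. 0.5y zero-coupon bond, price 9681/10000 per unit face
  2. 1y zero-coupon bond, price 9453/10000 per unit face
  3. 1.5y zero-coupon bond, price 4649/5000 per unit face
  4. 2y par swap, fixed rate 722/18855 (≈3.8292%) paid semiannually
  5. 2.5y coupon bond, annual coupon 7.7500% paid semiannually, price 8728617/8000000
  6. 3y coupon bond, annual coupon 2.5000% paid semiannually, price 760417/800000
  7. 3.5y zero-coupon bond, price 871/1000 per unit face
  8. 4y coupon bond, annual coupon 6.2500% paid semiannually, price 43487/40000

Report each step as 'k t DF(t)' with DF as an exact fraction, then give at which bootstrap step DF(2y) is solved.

step 1 [0.5y] zero: DF = P = 9681/10000 ≈ 0.968100
step 2 [1y] zero: DF = P = 9453/10000 ≈ 0.945300
step 3 [1.5y] zero: DF = P = 4649/5000 ≈ 0.929800
step 4 [2y] swap r/2=361/18855: DF=(1 − 361/18855·(0.968100+0.945300+0.929800))/(1+361/18855) = 4639/5000 ≈ 0.927800
step 5 [2.5y] bond c/2=31/800: DF=(8728617/8000000 − 31/800·(0.968100+0.945300+0.929800+0.927800))/(1+31/800) = 9097/10000 ≈ 0.909700
step 6 [3y] bond c/2=1/80: DF=(760417/800000 − 1/80·(0.968100+0.945300+0.929800+0.927800+0.909700))/(1+1/80) = 881/1000 ≈ 0.881000
step 7 [3.5y] zero: DF = P = 871/1000 ≈ 0.871000
step 8 [4y] bond c/2=1/32: DF=(43487/40000 − 1/32·(0.968100+0.945300+0.929800+0.927800+0.909700+0.881000+0.871000))/(1+1/32) = 8593/10000 ≈ 0.859300

1 1/2 9681/10000
2 1 9453/10000
3 3/2 4649/5000
4 2 4639/5000
5 5/2 9097/10000
6 3 881/1000
7 7/2 871/1000
8 4 8593/10000
DF(2y) is solved at step 4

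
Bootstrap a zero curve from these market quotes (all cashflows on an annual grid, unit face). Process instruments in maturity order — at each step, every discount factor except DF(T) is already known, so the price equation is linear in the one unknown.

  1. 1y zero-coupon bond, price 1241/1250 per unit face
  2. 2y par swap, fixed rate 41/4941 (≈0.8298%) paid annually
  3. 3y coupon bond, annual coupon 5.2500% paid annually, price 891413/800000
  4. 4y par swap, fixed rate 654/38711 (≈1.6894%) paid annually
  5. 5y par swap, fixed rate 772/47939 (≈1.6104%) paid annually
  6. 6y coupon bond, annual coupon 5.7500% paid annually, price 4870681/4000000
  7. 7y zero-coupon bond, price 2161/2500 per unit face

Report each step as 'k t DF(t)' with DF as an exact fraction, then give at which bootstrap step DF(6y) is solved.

step 1 [1y] zero: DF = P = 1241/1250 ≈ 0.992800
step 2 [2y] swap r/1=41/4941: DF=(1 − 41/4941·(0.992800))/(1+41/4941) = 2459/2500 ≈ 0.983600
step 3 [3y] bond c/1=21/400: DF=(891413/800000 − 21/400·(0.992800+0.983600))/(1+21/400) = 9601/10000 ≈ 0.960100
step 4 [4y] swap r/1=654/38711: DF=(1 − 654/38711·(0.992800+0.983600+0.960100))/(1+654/38711) = 4673/5000 ≈ 0.934600
step 5 [5y] swap r/1=772/47939: DF=(1 − 772/47939·(0.992800+0.983600+0.960100+0.934600))/(1+772/47939) = 2307/2500 ≈ 0.922800
step 6 [6y] bond c/1=23/400: DF=(4870681/4000000 − 23/400·(0.992800+0.983600+0.960100+0.934600+0.922800))/(1+23/400) = 2227/2500 ≈ 0.890800
step 7 [7y] zero: DF = P = 2161/2500 ≈ 0.864400

1 1 1241/1250
2 2 2459/2500
3 3 9601/10000
4 4 4673/5000
5 5 2307/2500
6 6 2227/2500
7 7 2161/2500
DF(6y) is solved at step 6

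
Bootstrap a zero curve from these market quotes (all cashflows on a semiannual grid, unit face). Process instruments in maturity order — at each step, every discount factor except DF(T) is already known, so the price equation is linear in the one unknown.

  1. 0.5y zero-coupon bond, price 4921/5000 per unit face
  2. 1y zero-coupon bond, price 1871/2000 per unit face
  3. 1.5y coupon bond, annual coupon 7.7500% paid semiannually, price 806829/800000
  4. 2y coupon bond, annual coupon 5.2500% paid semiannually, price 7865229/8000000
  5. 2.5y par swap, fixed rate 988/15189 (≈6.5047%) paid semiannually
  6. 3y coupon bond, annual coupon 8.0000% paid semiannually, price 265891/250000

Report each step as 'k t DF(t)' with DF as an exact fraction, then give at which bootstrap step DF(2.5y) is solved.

step 1 [0.5y] zero: DF = P = 4921/5000 ≈ 0.984200
step 2 [1y] zero: DF = P = 1871/2000 ≈ 0.935500
step 3 [1.5y] bond c/2=31/800: DF=(806829/800000 − 31/800·(0.984200+0.935500))/(1+31/800) = 8993/10000 ≈ 0.899300
step 4 [2y] bond c/2=21/800: DF=(7865229/8000000 − 21/800·(0.984200+0.935500+0.899300))/(1+21/800) = 8859/10000 ≈ 0.885900
step 5 [2.5y] swap r/2=494/15189: DF=(1 − 494/15189·(0.984200+0.935500+0.899300+0.885900))/(1+494/15189) = 4259/5000 ≈ 0.851800
step 6 [3y] bond c/2=1/25: DF=(265891/250000 − 1/25·(0.984200+0.935500+0.899300+0.885900+0.851800))/(1+1/25) = 4237/5000 ≈ 0.847400

1 1/2 4921/5000
2 1 1871/2000
3 3/2 8993/10000
4 2 8859/10000
5 5/2 4259/5000
6 3 4237/5000
DF(2.5y) is solved at step 5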